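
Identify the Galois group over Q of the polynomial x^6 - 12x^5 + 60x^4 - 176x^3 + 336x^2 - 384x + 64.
The polynomial f is an irreducible sextic over Q, so G = Gal(f/Q) is one of the 16 transitive subgroups 6T1, ..., 6T16 of S_6. The discriminant of f is 5410421842378752, which is not a perfect square, so G is not contained in A_6. The transitive groups of degree 6 not contained in A_6 are: C_6 (6T1, order 6), S_3 (6T2, order 6), D_6 (6T3, order 12), C_3 x S_3 (6T5, order 18), A_4 x C_2 (6T6, order 24), S_4 (6T8, order 24), S_3 x S_3 (6T9, order 36), S_4 x C_2 (6T11, order 48), (S_3 x S_3) : C_2 (6T13, order 72), PGL(2,5) (6T14, order 120), S_6 (6T16, order 720). By Dedekind's theorem, for a prime p not dividing disc(f) the degrees of the irreducible factors of f mod p form the cycle type of an element of G. Factoring f modulo the 23 such primes p <= 97 (skipping 2, 3, which divide the discriminant), each new pattern first appears at: mod 5: f = (x^6 + 3x^5 + 4x^3 + x^2 + x + 4), pattern 6; mod 11: f = (x + 4)(x + 8)(x^2 + x + 8)(x^2 + 8x + 3), pattern 2+2+1+1; mod 13: f = (x + 2)(x + 8)(x + 10)(x^3 + 7x^2 + 12x + 3), pattern 3+1+1+1; mod 31: f = (x^2 + 12x + 6)(x^2 + 14x + 12)(x^2 + 24x + 25), pattern 2+2+2; mod 97: f = (x^3 + 91x^2 + 12x + 1)(x^3 + 91x^2 + 12x + 64), pattern 3+3. No other pattern occurs in this range, so the set of observed cycle types is {6, 2+2+1+1, 3+1+1+1, 2+2+2, 3+3}. The candidates containing elements of all these cycle types are S_3 x S_3 (6T9) of order 36, (S_3 x S_3) : C_2 (6T13) of order 72, S_6 (6T16) of order 720; the others are excluded. The observed types are precisely the cycle types that occur in S_3 x S_3 (6T9) (apart from the identity). Each of the other remaining candidates has further cycle types, and by the Chebotarev density theorem the matching factorization patterns would occur for a proportion of primes equal to their share of the group: (S_3 x S_3) : C_2 (6T13) additionally contains elements of type 4+2, 3+2+1, 2+1+1+1+1 (36 of its 72 elements, about 50% of primes); S_6 (6T16) additionally contains elements of type 5+1, 4+2, 4+1+1, 3+2+1, 2+1+1+1+1 (459 of its 720 elements, about 64% of primes). None of the 23 primes tested shows any such pattern (for each of these groups the chance of that is below 10^-4), which rules them out. Hence G = S_3 x S_3 (6T9), of order 36.

S_3 x S_3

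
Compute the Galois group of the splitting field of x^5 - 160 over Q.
The polynomial f is an irreducible quintic over Q, so G = Gal(f/Q) is a transitive subgroup of S_5: one of C_5 (5T1, order 5), D_5 (5T2, order 10), F_20 (5T3, order 20), A_5 (5T4, order 60) or S_5 (5T5, order 120). The discriminant of f is 2048000000000, which is not a perfect square, so G is not contained in A_5. The transitive groups of degree 5 not contained in A_5 are: F_20 (5T3, order 20), S_5 (5T5, order 120). By Dedekind's theorem, for a prime p not dividing disc(f) the degrees of the irreducible factors of f mod p form the cycle type of an element of G. Factoring f modulo the 18 such primes p <= 71 (skipping 2, 5, which divide the discriminant), each new pattern first appears at: mod 3: f = (x + 2)(x^4 + x^3 + x^2 + x + 1), pattern 4+1; mod 11: f = (x^5 + 5), pattern 5; mod 19: f = (x + 7)(x^2 + 3x + 11)(x^2 + 9x + 11), pattern 2+2+1; mod 31: f = (x + 3)(x + 6)(x + 12)(x + 17)(x + 24), pattern 1+1+1+1+1. No other pattern occurs in this range, so the set of observed cycle types is {4+1, 5, 2+2+1, 1+1+1+1+1}. The candidates containing elements of all these cycle types are F_20 (5T3) of order 20, S_5 (5T5) of order 120; the others are excluded. The observed types are precisely the cycle types that occur in F_20 (5T3). Each of the other remaining candidates has further cycle types, and by the Chebotarev density theorem the matching factorization patterns would occur for a proportion of primes equal to their share of the group: S_5 (5T5) additionally contains elements of type 3+2, 3+1+1, 2+1+1+1 (50 of its 120 elements, about 42% of primes). None of the 18 primes tested shows any such pattern (for each of these groups the chance of that is below 10^-4), which rules them out. Hence G = F_20 (5T3), of order 20.

5T3: F_20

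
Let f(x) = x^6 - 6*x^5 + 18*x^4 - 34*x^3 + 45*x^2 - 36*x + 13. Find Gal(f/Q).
The polynomial f is an irreducible sextic over Q, so G = Gal(f/Q) is one of the 16 transitive subgroups 6T1, ..., 6T16 of S_6. The discriminant of f is -16003008, which is not a perfect square, so G is not contained in A_6. The transitive groups of degree 6 not contained in A_6 are: C_6 (6T1, order 6), S_3 (6T2, order 6), D_6 (6T3, order 12), C_3 x S_3 (6T5, order 18), A_4 x C_2 (6T6, order 24), S_4 (6T8, order 24), S_3 x S_3 (6T9, order 36), S_4 x C_2 (6T11, order 48), (S_3 x S_3) : C_2 (6T13, order 72), PGL(2,5) (6T14, order 120), S_6 (6T16, order 720). By Dedekind's theorem, for a prime p not dividing disc(f) the degrees of the irreducible factors of f mod p form the cycle type of an element of G. Factoring f modulo the 21 such primes p <= 89 (skipping 2, 3, 7, which divide the discriminant), each new pattern first appears at: mod 5: f = (x^6 + 4x^5 + 3x^4 + x^3 + 4x + 3), pattern 6; mod 11: f = (x + 8)(x^5 + 8x^4 + 9x^3 + 4x^2 + 2x + 3), pattern 5+1; mod 13: f = (x)(x + 4)(x^4 + 3x^3 + 6x^2 + 7x + 4), pattern 4+1+1; mod 23: f = (x + 2)(x + 6)(x^2 + 3x + 21)(x^2 + 6x + 10), pattern 2+2+1+1; mod 43: f = (x^3 + 16x^2 + 30x + 18)(x^3 + 21x^2 + 39x + 27), pattern 3+3; mod 61: f = (x^2 + 30x + 2)(x^2 + 41x + 31)(x^2 + 45x + 13), pattern 2+2+2. No other pattern occurs in this range, so the set of observed cycle types is {6, 5+1, 4+1+1, 2+2+1+1, 3+3, 2+2+2}. The candidates containing elements of all these cycle types are PGL(2,5) (6T14) of order 120, S_6 (6T16) of order 720; the others are excluded. The observed types are precisely the cycle types that occur in PGL(2,5) (6T14) (apart from the identity). Each of the other remaining candidates has further cycle types, and by the Chebotarev density theorem the matching factorization patterns would occur for a proportion of primes equal to their share of the group: S_6 (6T16) additionally contains elements of type 4+2, 3+2+1, 3+1+1+1, 2+1+1+1+1 (265 of its 720 elements, about 37% of primes). None of the 21 primes tested shows any such pattern (for each of these groups the chance of that is below 10^-4), which rules them out. Hence G = PGL(2,5) (6T14), of order 120.

PGL(2,5)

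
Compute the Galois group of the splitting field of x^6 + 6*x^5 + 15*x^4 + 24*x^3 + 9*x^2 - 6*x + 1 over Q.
The polynomial f is an irreducible sextic over Q, so G = Gal(f/Q) is one of the 16 transitive subgroups 6T1, ..., 6T16 of S_6. The discriminant of f is 4516300800, which is not a perfect square, so G is not contained in A_6. The transitive groups of degree 6 not contained in A_6 are: C_6 (6T1, order 6), S_3 (6T2, order 6), D_6 (6T3, order 12), C_3 x S_3 (6T5, order 18), A_4 x C_2 (6T6, order 24), S_4 (6T8, order 24), S_3 x S_3 (6T9, order 36), S_4 x C_2 (6T11, order 48), (S_3 x S_3) : C_2 (6T13, order 72), PGL(2,5) (6T14, order 120), S_6 (6T16, order 720). By Dedekind's theorem, for a prime p not dividing disc(f) the degrees of the irreducible factors of f mod p form the cycle type of an element of G. Factoring f modulo the 79 such primes p <= 431 (skipping 2, 3, 5, 11, which divide the discriminant), each new pattern first appears at: mod 7: f = (x^3 + 3x^2 + x + 4)(x^3 + 3x^2 + 5x + 2), pattern 3+3; mod 13: f = (x^6 + 6x^5 + 2x^4 + 11x^3 + 9x^2 + 7x + 1), pattern 6; mod 17: f = (x + 4)(x + 14)(x^2 + 6x + 3)(x^2 + 16x + 8), pattern 2+2+1+1; mod 29: f = (x^2 + 2x + 4)(x^2 + 8x + 28)(x^2 + 25x + 7), pattern 2+2+2; mod 31: f = (x + 2)(x + 3)(x + 7)(x + 9)(x + 18)(x + 29), pattern 1+1+1+1+1+1. No other pattern occurs in this range, so the set of observed cycle types is {3+3, 6, 2+2+1+1, 2+2+2, 1+1+1+1+1+1}. The candidates containing elements of all these cycle types are D_6 (6T3) of order 12, A_4 x C_2 (6T6) of order 24, S_3 x S_3 (6T9) of order 36, S_4 x C_2 (6T11) of order 48, (S_3 x S_3) : C_2 (6T13) of order 72, PGL(2,5) (6T14) of order 120, S_6 (6T16) of order 720; the others are excluded. The observed types are precisely the cycle types that occur in D_6 (6T3). Each of the other remaining candidates has further cycle types, and by the Chebotarev density theorem the matching factorization patterns would occur for a proportion of primes equal to their share of the group: A_4 x C_2 (6T6) additionally contains elements of type 2+1+1+1+1 (3 of its 24 elements, about 12% of primes); S_3 x S_3 (6T9) additionally contains elements of type 3+1+1+1 (4 of its 36 elements, about 11% of primes); S_4 x C_2 (6T11) additionally contains elements of type 4+2, 4+1+1, 2+1+1+1+1 (15 of its 48 elements, about 31% of primes); (S_3 x S_3) : C_2 (6T13) additionally contains elements of type 4+2, 3+2+1, 3+1+1+1, 2+1+1+1+1 (40 of its 72 elements, about 56% of primes); PGL(2,5) (6T14) additionally contains elements of type 5+1, 4+1+1 (54 of its 120 elements, about 45% of primes); S_6 (6T16) additionally contains elements of type 5+1, 4+2, 4+1+1, 3+2+1, 3+1+1+1, 2+1+1+1+1 (499 of its 720 elements, about 69% of primes). None of the 79 primes tested shows any such pattern (for each of these groups the chance of that is below 10^-4), which rules them out. Hence G = D_6 (6T3), of order 12.

D_6 (order 12)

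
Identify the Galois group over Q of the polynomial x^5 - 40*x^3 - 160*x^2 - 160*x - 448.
F_20 (order 20)

The polynomial f is an irreducible quintic over Q, so G = Gal(f/Q) is a transitive subgroup of S_5: one of C_5 (5T1, order 5), D_5 (5T2, order 10), F_20 (5T3, order 20), A_5 (5T4, order 60) or S_5 (5T5, order 120). The discriminant of f is 2749418700800000, which is not a perfect square, so G is not contained in A_5. The transitive groups of degree 5 not contained in A_5 are: F_20 (5T3, order 20), S_5 (5T5, order 120). By Dedekind's theorem, for a prime p not dividing disc(f) the degrees of the irreducible factors of f mod p form the cycle type of an element of G. Factoring f modulo the 18 such primes p <= 71 (skipping 2, 5, which divide the discriminant), each new pattern first appears at: mod 3: f = (x + 2)(x^4 + x^3 + 2x + 1), pattern 4+1; mod 11: f = (x^5 + 4x^3 + 5x^2 + 5x + 3), pattern 5; mod 19: f = (x + 9)(x^2 + 2x + 8)(x^2 + 8x + 17), pattern 2+2+1. No other pattern occurs in this range, so the set of observed cycle types is {4+1, 5, 2+2+1}. The candidates containing elements of all these cycle types are F_20 (5T3) of order 20, S_5 (5T5) of order 120; the others are excluded. The observed types are precisely the cycle types that occur in F_20 (5T3) (apart from the identity). Each of the other remaining candidates has further cycle types, and by the Chebotarev density theorem the matching factorization patterns would occur for a proportion of primes equal to their share of the group: S_5 (5T5) additionally contains elements of type 3+2, 3+1+1, 2+1+1+1 (50 of its 120 elements, about 42% of primes). None of the 18 primes tested shows any such pattern (for each of these groups the chance of that is below 10^-4), which rules them out. Hence G = F_20 (5T3), of order 20.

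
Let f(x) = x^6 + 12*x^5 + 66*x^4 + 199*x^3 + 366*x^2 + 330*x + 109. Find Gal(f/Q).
The polynomial f is an irreducible sextic over Q, so G = Gal(f/Q) is one of the 16 transitive subgroups 6T1, ..., 6T16 of S_6. The discriminant of f is -1691782213203, which is not a perfect square, so G is not contained in A_6. The transitive groups of degree 6 not contained in A_6 are: C_6 (6T1, order 6), S_3 (6T2, order 6), D_6 (6T3, order 12), C_3 x S_3 (6T5, order 18), A_4 x C_2 (6T6, order 24), S_4 (6T8, order 24), S_3 x S_3 (6T9, order 36), S_4 x C_2 (6T11, order 48), (S_3 x S_3) : C_2 (6T13, order 72), PGL(2,5) (6T14, order 120), S_6 (6T16, order 720). By Dedekind's theorem, for a prime p not dividing disc(f) the degrees of the irreducible factors of f mod p form the cycle type of an element of G. Factoring f modulo the 37 such primes p <= 173 (skipping 3, 73, 127, which divide the discriminant), each new pattern first appears at: mod 2: f = (x^6 + x^3 + 1), pattern 6; mod 7: f = (x^3 + 6x^2 + 4)(x^3 + 6x^2 + 2x + 1), pattern 3+3; mod 17: f = (x^2 + 5x + 5)(x^2 + 10x + 13)(x^2 + 14x + 9), pattern 2+2+2; mod 19: f = (x + 2)(x + 5)(x + 6)(x + 7)(x + 12)(x + 18), pattern 1+1+1+1+1+1. No other pattern occurs in this range, so the set of observed cycle types is {6, 3+3, 2+2+2, 1+1+1+1+1+1}. The candidates containing elements of all these cycle types are C_6 (6T1) of order 6, D_6 (6T3) of order 12, C_3 x S_3 (6T5) of order 18, A_4 x C_2 (6T6) of order 24, S_3 x S_3 (6T9) of order 36, S_4 x C_2 (6T11) of order 48, (S_3 x S_3) : C_2 (6T13) of order 72, PGL(2,5) (6T14) of order 120, S_6 (6T16) of order 720; the others are excluded. The observed types are precisely the cycle types that occur in C_6 (6T1). Each of the other remaining candidates has further cycle types, and by the Chebotarev density theorem the matching factorization patterns would occur for a proportion of primes equal to their share of the group: D_6 (6T3) additionally contains elements of type 2+2+1+1 (3 of its 12 elements, about 25% of primes); C_3 x S_3 (6T5) additionally contains elements of type 3+1+1+1 (4 of its 18 elements, about 22% of primes); A_4 x C_2 (6T6) additionally contains elements of type 2+2+1+1, 2+1+1+1+1 (6 of its 24 elements, about 25% of primes); S_3 x S_3 (6T9) additionally contains elements of type 3+1+1+1, 2+2+1+1 (13 of its 36 elements, about 36% of primes); S_4 x C_2 (6T11) additionally contains elements of type 4+2, 4+1+1, 2+2+1+1, 2+1+1+1+1 (24 of its 48 elements, about 50% of primes); (S_3 x S_3) : C_2 (6T13) additionally contains elements of type 4+2, 3+2+1, 3+1+1+1, 2+2+1+1, 2+1+1+1+1 (49 of its 72 elements, about 68% of primes); PGL(2,5) (6T14) additionally contains elements of type 5+1, 4+1+1, 2+2+1+1 (69 of its 120 elements, about 58% of primes); S_6 (6T16) additionally contains elements of type 5+1, 4+2, 4+1+1, 3+2+1, 3+1+1+1, 2+2+1+1, 2+1+1+1+1 (544 of its 720 elements, about 76% of primes). None of the 37 primes tested shows any such pattern (for each of these groups the chance of that is below 10^-4), which rules them out. Hence G = C_6 (6T1), of order 6.

C_6 (order 6)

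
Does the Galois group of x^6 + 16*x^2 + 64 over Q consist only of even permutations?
No

The polynomial is irreducible of degree 6 over Q. Its discriminant is -66039417143296, which is not a perfect square. A Galois group lies in the alternating group exactly when the discriminant is a square in Q, so the Galois group (S_4 x C_2) is not contained in A_6.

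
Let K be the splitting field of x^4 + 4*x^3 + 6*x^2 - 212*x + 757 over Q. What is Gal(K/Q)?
The polynomial is an irreducible quartic over Q and its discriminant is 176319369216 = 419904^2, a perfect square, so the Galois group is contained in A_4. The resolvent cubic y^3 - 6*y^2 - 3876*y - 38888 is irreducible over Q. An irreducible resolvent with square discriminant gives A_4.

A_4 (order 12)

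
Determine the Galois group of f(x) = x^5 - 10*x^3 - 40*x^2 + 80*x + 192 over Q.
The polynomial f is an irreducible quintic over Q, so G = Gal(f/Q) is a transitive subgroup of S_5: one of C_5 (5T1, order 5), D_5 (5T2, order 10), F_20 (5T3, order 20), A_5 (5T4, order 60) or S_5 (5T5, order 120). The discriminant of f is 1327104000000 = 1152000^2, a perfect square, so G is contained in A_5. The transitive groups of degree 5 contained in A_5 are: C_5 (5T1, order 5), D_5 (5T2, order 10), A_5 (5T4, order 60). By Dedekind's theorem, for a prime p not dividing disc(f) the degrees of the irreducible factors of f mod p form the cycle type of an element of G. Factoring f modulo the 23 such primes p <= 101 (skipping 2, 3, 5, which divide the discriminant), each new pattern first appears at: mod 7: f = (x^5 + 4x^3 + 2x^2 + 3x + 3), pattern 5; mod 17: f = (x + 6)(x^2 + x + 1)(x^2 + 10x + 15), pattern 2+2+1. No other pattern occurs in this range, so the set of observed cycle types is {5, 2+2+1}. The candidates containing elements of all these cycle types are D_5 (5T2) of order 10, A_5 (5T4) of order 60; the others are excluded. The observed types are precisely the cycle types that occur in D_5 (5T2) (apart from the identity). Each of the other remaining candidates has further cycle types, and by the Chebotarev density theorem the matching factorization patterns would occur for a proportion of primes equal to their share of the group: A_5 (5T4) additionally contains elements of type 3+1+1 (20 of its 60 elements, about 33% of primes). None of the 23 primes tested shows any such pattern (for each of these groups the chance of that is below 10^-4), which rules them out. Hence G = D_5 (5T2), of order 10.

D_5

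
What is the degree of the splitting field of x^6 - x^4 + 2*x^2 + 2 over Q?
24

The degree of the splitting field over Q equals the order of the Galois group, so first determine the group. The polynomial f is an irreducible sextic over Q, so G = Gal(f/Q) is one of the 16 transitive subgroups 6T1, ..., 6T16 of S_6. The discriminant of f is -5120000, which is not a perfect square, so G is not contained in A_6. The transitive groups of degree 6 not contained in A_6 are: C_6 (6T1, order 6), S_3 (6T2, order 6), D_6 (6T3, order 12), C_3 x S_3 (6T5, order 18), A_4 x C_2 (6T6, order 24), S_4 (6T8, order 24), S_3 x S_3 (6T9, order 36), S_4 x C_2 (6T11, order 48), (S_3 x S_3) : C_2 (6T13, order 72), PGL(2,5) (6T14, order 120), S_6 (6T16, order 720). By Dedekind's theorem, for a prime p not dividing disc(f) the degrees of the irreducible factors of f mod p form the cycle type of an element of G. Factoring f modulo the 22 such primes p <= 89 (skipping 2, 5, which divide the discriminant), each new pattern first appears at: mod 3: f = (x^3 + x^2 + 2)(x^3 + 2x^2 + 1), pattern 3+3; mod 7: f = (x^2 + 2)(x^2 + x + 6)(x^2 + 6x + 6), pattern 2+2+2; mod 13: f = (x + 4)(x + 9)(x^4 + 2x^2 + 8), pattern 4+1+1; mod 43: f = (x + 12)(x + 31)(x^2 + 4)(x^2 + 10), pattern 2+2+1+1. No other pattern occurs in this range, so the set of observed cycle types is {3+3, 2+2+2, 4+1+1, 2+2+1+1}. The candidates containing elements of all these cycle types are S_4 (6T8) of order 24, S_4 x C_2 (6T11) of order 48, PGL(2,5) (6T14) of order 120, S_6 (6T16) of order 720; the others are excluded. The observed types are precisely the cycle types that occur in S_4 (6T8) (apart from the identity). Each of the other remaining candidates has further cycle types, and by the Chebotarev density theorem the matching factorization patterns would occur for a proportion of primes equal to their share of the group: S_4 x C_2 (6T11) additionally contains elements of type 6, 4+2, 2+1+1+1+1 (17 of its 48 elements, about 35% of primes); PGL(2,5) (6T14) additionally contains elements of type 6, 5+1 (44 of its 120 elements, about 37% of primes); S_6 (6T16) additionally contains elements of type 6, 5+1, 4+2, 3+2+1, 3+1+1+1, 2+1+1+1+1 (529 of its 720 elements, about 73% of primes). None of the 22 primes tested shows any such pattern (for each of these groups the chance of that is below 10^-4), which rules them out. Hence G = S_4 (6T8), of order 24. The Galois group S_4 (6T8) has order 24, so the splitting field has degree 24 over Q.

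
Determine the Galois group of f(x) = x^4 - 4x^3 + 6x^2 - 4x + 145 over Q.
V_4, the Klein four-group

The polynomial is an irreducible quartic over Q and its discriminant is 764411904 = 27648^2, a perfect square, so the Galois group is contained in A_4. The resolvent cubic y^3 - 6*y^2 - 564*y + 1144 splits completely over Q, which gives the Klein four-group V_4.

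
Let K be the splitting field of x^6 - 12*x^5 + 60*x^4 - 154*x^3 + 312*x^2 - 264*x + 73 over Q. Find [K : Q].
6

The degree of the splitting field over Q equals the order of the Galois group, so first determine the group. The polynomial f is an irreducible sextic over Q, so G = Gal(f/Q) is one of the 16 transitive subgroups 6T1, ..., 6T16 of S_6. The discriminant of f is -941328478973952, which is not a perfect square, so G is not contained in A_6. The transitive groups of degree 6 not contained in A_6 are: C_6 (6T1, order 6), S_3 (6T2, order 6), D_6 (6T3, order 12), C_3 x S_3 (6T5, order 18), A_4 x C_2 (6T6, order 24), S_4 (6T8, order 24), S_3 x S_3 (6T9, order 36), S_4 x C_2 (6T11, order 48), (S_3 x S_3) : C_2 (6T13, order 72), PGL(2,5) (6T14, order 120), S_6 (6T16, order 720). By Dedekind's theorem, for a prime p not dividing disc(f) the degrees of the irreducible factors of f mod p form the cycle type of an element of G. Factoring f modulo the 23 such primes p <= 103 (skipping 2, 3, 17, 67, which divide the discriminant), each new pattern first appears at: mod 5: f = (x^2 + 3)(x^2 + x + 2)(x^2 + 2x + 3), pattern 2+2+2; mod 7: f = (x^3 + x^2 + 3)(x^3 + x^2 + 3x + 1), pattern 3+3; mod 61: f = (x + 19)(x + 26)(x + 41)(x + 44)(x + 46)(x + 56), pattern 1+1+1+1+1+1. No other pattern occurs in this range, so the set of observed cycle types is {2+2+2, 3+3, 1+1+1+1+1+1}. The candidates containing elements of all these cycle types are C_6 (6T1) of order 6, S_3 (6T2) of order 6, D_6 (6T3) of order 12, C_3 x S_3 (6T5) of order 18, A_4 x C_2 (6T6) of order 24, S_4 (6T8) of order 24, S_3 x S_3 (6T9) of order 36, S_4 x C_2 (6T11) of order 48, (S_3 x S_3) : C_2 (6T13) of order 72, PGL(2,5) (6T14) of order 120, S_6 (6T16) of order 720; the others are excluded. The observed types are precisely the cycle types that occur in S_3 (6T2). Each of the other remaining candidates has further cycle types, and by the Chebotarev density theorem the matching factorization patterns would occur for a proportion of primes equal to their share of the group: C_6 (6T1) additionally contains elements of type 6 (2 of its 6 elements, about 33% of primes); D_6 (6T3) additionally contains elements of type 6, 2+2+1+1 (5 of its 12 elements, about 42% of primes); C_3 x S_3 (6T5) additionally contains elements of type 6, 3+1+1+1 (10 of its 18 elements, about 56% of primes); A_4 x C_2 (6T6) additionally contains elements of type 6, 2+2+1+1, 2+1+1+1+1 (14 of its 24 elements, about 58% of primes); S_4 (6T8) additionally contains elements of type 4+1+1, 2+2+1+1 (9 of its 24 elements, about 38% of primes); S_3 x S_3 (6T9) additionally contains elements of type 6, 3+1+1+1, 2+2+1+1 (25 of its 36 elements, about 69% of primes); S_4 x C_2 (6T11) additionally contains elements of type 6, 4+2, 4+1+1, 2+2+1+1, 2+1+1+1+1 (32 of its 48 elements, about 67% of primes); (S_3 x S_3) : C_2 (6T13) additionally contains elements of type 6, 4+2, 3+2+1, 3+1+1+1, 2+2+1+1, 2+1+1+1+1 (61 of its 72 elements, about 85% of primes); PGL(2,5) (6T14) additionally contains elements of type 6, 5+1, 4+1+1, 2+2+1+1 (89 of its 120 elements, about 74% of primes); S_6 (6T16) additionally contains elements of type 6, 5+1, 4+2, 4+1+1, 3+2+1, 3+1+1+1, 2+2+1+1, 2+1+1+1+1 (664 of its 720 elements, about 92% of primes). None of the 23 primes tested shows any such pattern (for each of these groups the chance of that is below 10^-4), which rules them out. Hence G = S_3 (6T2), of order 6. The Galois group S_3 (6T2) has order 6, so the splitting field has degree 6 over Q.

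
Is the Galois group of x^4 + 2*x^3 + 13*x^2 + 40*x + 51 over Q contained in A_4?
No

The polynomial is irreducible of degree 4 over Q. Its discriminant is 22867024, which is not a perfect square. A Galois group lies in the alternating group exactly when the discriminant is a square in Q, so the Galois group (S_4) is not contained in A_4.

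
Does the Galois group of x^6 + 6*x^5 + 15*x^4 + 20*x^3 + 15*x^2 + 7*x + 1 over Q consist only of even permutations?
The polynomial is irreducible of degree 6 over Q. Its discriminant is 49781, which is not a perfect square. A Galois group lies in the alternating group exactly when the discriminant is a square in Q, so the Galois group (S_6) is not contained in A_6.

No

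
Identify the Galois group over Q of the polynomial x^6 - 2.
D_6 (also written D6)

The polynomial f is an irreducible sextic over Q, so G = Gal(f/Q) is one of the 16 transitive subgroups 6T1, ..., 6T16 of S_6. The discriminant of f is 1492992, which is not a perfect square, so G is not contained in A_6. The transitive groups of degree 6 not contained in A_6 are: C_6 (6T1, order 6), S_3 (6T2, order 6), D_6 (6T3, order 12), C_3 x S_3 (6T5, order 18), A_4 x C_2 (6T6, order 24), S_4 (6T8, order 24), S_3 x S_3 (6T9, order 36), S_4 x C_2 (6T11, order 48), (S_3 x S_3) : C_2 (6T13, order 72), PGL(2,5) (6T14, order 120), S_6 (6T16, order 720). By Dedekind's theorem, for a prime p not dividing disc(f) the degrees of the irreducible factors of f mod p form the cycle type of an element of G. Factoring f modulo the 79 such primes p <= 419 (skipping 2, 3, which divide the discriminant), each new pattern first appears at: mod 5: f = (x^2 + 2)(x^2 + x + 2)(x^2 + 4x + 2), pattern 2+2+2; mod 7: f = (x^3 + 3)(x^3 + 4), pattern 3+3; mod 13: f = (x^6 + 11), pattern 6; mod 17: f = (x + 5)(x + 12)(x^2 + 5x + 8)(x^2 + 12x + 8), pattern 2+2+1+1; mod 31: f = (x + 2)(x + 10)(x + 12)(x + 19)(x + 21)(x + 29), pattern 1+1+1+1+1+1. No other pattern occurs in this range, so the set of observed cycle types is {2+2+2, 3+3, 6, 2+2+1+1, 1+1+1+1+1+1}. The candidates containing elements of all these cycle types are D_6 (6T3) of order 12, A_4 x C_2 (6T6) of order 24, S_3 x S_3 (6T9) of order 36, S_4 x C_2 (6T11) of order 48, (S_3 x S_3) : C_2 (6T13) of order 72, PGL(2,5) (6T14) of order 120, S_6 (6T16) of order 720; the others are excluded. The observed types are precisely the cycle types that occur in D_6 (6T3). Each of the other remaining candidates has further cycle types, and by the Chebotarev density theorem the matching factorization patterns would occur for a proportion of primes equal to their share of the group: A_4 x C_2 (6T6) additionally contains elements of type 2+1+1+1+1 (3 of its 24 elements, about 12% of primes); S_3 x S_3 (6T9) additionally contains elements of type 3+1+1+1 (4 of its 36 elements, about 11% of primes); S_4 x C_2 (6T11) additionally contains elements of type 4+2, 4+1+1, 2+1+1+1+1 (15 of its 48 elements, about 31% of primes); (S_3 x S_3) : C_2 (6T13) additionally contains elements of type 4+2, 3+2+1, 3+1+1+1, 2+1+1+1+1 (40 of its 72 elements, about 56% of primes); PGL(2,5) (6T14) additionally contains elements of type 5+1, 4+1+1 (54 of its 120 elements, about 45% of primes); S_6 (6T16) additionally contains elements of type 5+1, 4+2, 4+1+1, 3+2+1, 3+1+1+1, 2+1+1+1+1 (499 of its 720 elements, about 69% of primes). None of the 79 primes tested shows any such pattern (for each of these groups the chance of that is below 10^-4), which rules them out. Hence G = D_6 (6T3), of order 12.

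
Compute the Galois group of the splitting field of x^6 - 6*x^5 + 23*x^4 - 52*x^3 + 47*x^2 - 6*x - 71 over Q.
A_4, A_4 acting on 6 points

The polynomial f is an irreducible sextic over Q, so G = Gal(f/Q) is one of the 16 transitive subgroups 6T1, ..., 6T16 of S_6. The discriminant of f is 164995463643136 = 12845056^2, a perfect square, so G is contained in A_6. The transitive groups of degree 6 contained in A_6 are: A_4 (6T4, order 12), S_4 (6T7, order 24), (C_3 x C_3) : C_4 (6T10, order 36), PSL(2,5) (6T12, order 60), A_6 (6T15, order 360). By Dedekind's theorem, for a prime p not dividing disc(f) the degrees of the irreducible factors of f mod p form the cycle type of an element of G. Factoring f modulo the 33 such primes p <= 149 (skipping 2, 7, which divide the discriminant), each new pattern first appears at: mod 3: f = (x^3 + x^2 + x + 2)(x^3 + 2x^2 + 2x + 2), pattern 3+3; mod 13: f = (x + 3)(x + 8)(x^2 + 11x + 6)(x^2 + 11x + 7), pattern 2+2+1+1. No other pattern occurs in this range, so the set of observed cycle types is {3+3, 2+2+1+1}. The candidates containing elements of all these cycle types are A_4 (6T4) of order 12, S_4 (6T7) of order 24, (C_3 x C_3) : C_4 (6T10) of order 36, PSL(2,5) (6T12) of order 60, A_6 (6T15) of order 360; the others are excluded. The observed types are precisely the cycle types that occur in A_4 (6T4) (apart from the identity). Each of the other remaining candidates has further cycle types, and by the Chebotarev density theorem the matching factorization patterns would occur for a proportion of primes equal to their share of the group: S_4 (6T7) additionally contains elements of type 4+2 (6 of its 24 elements, about 25% of primes); (C_3 x C_3) : C_4 (6T10) additionally contains elements of type 4+2, 3+1+1+1 (22 of its 36 elements, about 61% of primes); PSL(2,5) (6T12) additionally contains elements of type 5+1 (24 of its 60 elements, about 40% of primes); A_6 (6T15) additionally contains elements of type 5+1, 4+2, 3+1+1+1 (274 of its 360 elements, about 76% of primes). None of the 33 primes tested shows any such pattern (for each of these groups the chance of that is below 10^-4), which rules them out. Hence G = A_4 (6T4), of order 12.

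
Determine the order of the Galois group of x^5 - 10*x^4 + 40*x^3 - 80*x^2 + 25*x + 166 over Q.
The degree of the splitting field over Q equals the order of the Galois group, so first determine the group. The polynomial f is an irreducible quintic over Q, so G = Gal(f/Q) is a transitive subgroup of S_5: one of C_5 (5T1, order 5), D_5 (5T2, order 10), F_20 (5T3, order 20), A_5 (5T4, order 60) or S_5 (5T5, order 120). The discriminant of f is 58564000000 = 242000^2, a perfect square, so G is contained in A_5. The transitive groups of degree 5 contained in A_5 are: C_5 (5T1, order 5), D_5 (5T2, order 10), A_5 (5T4, order 60). By Dedekind's theorem, for a prime p not dividing disc(f) the degrees of the irreducible factors of f mod p form the cycle type of an element of G. Factoring f modulo the 3 such primes p <= 13 (skipping 2, 5, 11, which divide the discriminant), each new pattern first appears at: mod 3: f = (x^5 + 2x^4 + x^3 + x^2 + x + 1), pattern 5; mod 13: f = (x + 4)(x + 6)(x^3 + 6x^2 + 8x + 8), pattern 3+1+1. No other pattern occurs in this range, so the set of observed cycle types is {5, 3+1+1}. Among the candidates above, the only group containing elements of all these cycle types is A_5 (5T4) — each of C_5 (5T1), D_5 (5T2) lacks at least one of them. Hence G = A_5 (5T4), of order 60. The Galois group A_5 (5T4) has order 60, so the splitting field has degree 60 over Q.

60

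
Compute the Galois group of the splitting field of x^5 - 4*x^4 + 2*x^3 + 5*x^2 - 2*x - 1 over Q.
The polynomial f is an irreducible quintic over Q, so G = Gal(f/Q) is a transitive subgroup of S_5: one of C_5 (5T1, order 5), D_5 (5T2, order 10), F_20 (5T3, order 20), A_5 (5T4, order 60) or S_5 (5T5, order 120). The discriminant of f is 14641 = 121^2, a perfect square, so G is contained in A_5. The transitive groups of degree 5 contained in A_5 are: C_5 (5T1, order 5), D_5 (5T2, order 10), A_5 (5T4, order 60). By Dedekind's theorem, for a prime p not dividing disc(f) the degrees of the irreducible factors of f mod p form the cycle type of an element of G. Factoring f modulo the 14 such primes p <= 47 (skipping 11, which divides the discriminant), each new pattern first appears at: mod 2: f = (x^5 + x^2 + 1), pattern 5; mod 23: f = (x + 8)(x + 11)(x + 12)(x + 16)(x + 18), pattern 1+1+1+1+1. No other pattern occurs in this range, so the set of observed cycle types is {5, 1+1+1+1+1}. The candidates containing elements of all these cycle types are C_5 (5T1) of order 5, D_5 (5T2) of order 10, A_5 (5T4) of order 60; the others are excluded. The observed types are precisely the cycle types that occur in C_5 (5T1). Each of the other remaining candidates has further cycle types, and by the Chebotarev density theorem the matching factorization patterns would occur for a proportion of primes equal to their share of the group: D_5 (5T2) additionally contains elements of type 2+2+1 (5 of its 10 elements, about 50% of primes); A_5 (5T4) additionally contains elements of type 3+1+1, 2+2+1 (35 of its 60 elements, about 58% of primes). None of the 14 primes tested shows any such pattern (for each of these groups the chance of that is below 10^-4), which rules them out. Hence G = C_5 (5T1), of order 5.

C_5 (also written C5)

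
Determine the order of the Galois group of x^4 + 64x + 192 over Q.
The degree of the splitting field over Q equals the order of the Galois group, so first determine the group. The polynomial is an irreducible quartic over Q and its discriminant is 1358954496 = 36864^2, a perfect square, so the Galois group is contained in A_4. The resolvent cubic y^3 - 768*y - 4096 is irreducible over Q. An irreducible resolvent with square discriminant gives A_4. The Galois group A_4 (4T4) has order 12, so the splitting field has degree 12 over Q.

12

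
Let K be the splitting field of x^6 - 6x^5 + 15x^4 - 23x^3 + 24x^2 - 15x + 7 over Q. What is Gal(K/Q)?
The polynomial f is an irreducible sextic over Q, so G = Gal(f/Q) is one of the 16 transitive subgroups 6T1, ..., 6T16 of S_6. The discriminant of f is -177147, which is not a perfect square, so G is not contained in A_6. The transitive groups of degree 6 not contained in A_6 are: C_6 (6T1, order 6), S_3 (6T2, order 6), D_6 (6T3, order 12), C_3 x S_3 (6T5, order 18), A_4 x C_2 (6T6, order 24), S_4 (6T8, order 24), S_3 x S_3 (6T9, order 36), S_4 x C_2 (6T11, order 48), (S_3 x S_3) : C_2 (6T13, order 72), PGL(2,5) (6T14, order 120), S_6 (6T16, order 720). By Dedekind's theorem, for a prime p not dividing disc(f) the degrees of the irreducible factors of f mod p form the cycle type of an element of G. Factoring f modulo the 33 such primes p <= 139 (skipping 3, which divides the discriminant), each new pattern first appears at: mod 2: f = (x^6 + x^4 + x^3 + x + 1), pattern 6; mod 7: f = (x)(x + 1)(x + 3)(x^3 + 4x^2 + 3x + 2), pattern 3+1+1+1; mod 17: f = (x^2 + 2x + 4)(x^2 + 10x + 13)(x^2 + 16x + 7), pattern 2+2+2; mod 19: f = (x^3 + 16x^2 + 3x + 5)(x^3 + 16x^2 + 3x + 9), pattern 3+3; mod 73: f = (x + 12)(x + 20)(x + 21)(x + 28)(x + 29)(x + 30), pattern 1+1+1+1+1+1. No other pattern occurs in this range, so the set of observed cycle types is {6, 3+1+1+1, 2+2+2, 3+3, 1+1+1+1+1+1}. The candidates containing elements of all these cycle types are C_3 x S_3 (6T5) of order 18, S_3 x S_3 (6T9) of order 36, (S_3 x S_3) : C_2 (6T13) of order 72, S_6 (6T16) of order 720; the others are excluded. The observed types are precisely the cycle types that occur in C_3 x S_3 (6T5). Each of the other remaining candidates has further cycle types, and by the Chebotarev density theorem the matching factorization patterns would occur for a proportion of primes equal to their share of the group: S_3 x S_3 (6T9) additionally contains elements of type 2+2+1+1 (9 of its 36 elements, about 25% of primes); (S_3 x S_3) : C_2 (6T13) additionally contains elements of type 4+2, 3+2+1, 2+2+1+1, 2+1+1+1+1 (45 of its 72 elements, about 62% of primes); S_6 (6T16) additionally contains elements of type 5+1, 4+2, 4+1+1, 3+2+1, 2+2+1+1, 2+1+1+1+1 (504 of its 720 elements, about 70% of primes). None of the 33 primes tested shows any such pattern (for each of these groups the chance of that is below 10^-4), which rules them out. Hence G = C_3 x S_3 (6T5), of order 18.

C_3 x S_3 (order 18)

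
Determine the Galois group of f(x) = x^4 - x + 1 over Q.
S_4 (order 24)

The polynomial is an irreducible quartic over Q and its discriminant is 229, which is not a perfect square, so the Galois group is not contained in A_4. The resolvent cubic y^3 - 4*y - 1 is irreducible over Q. An irreducible resolvent with non-square discriminant gives S_4.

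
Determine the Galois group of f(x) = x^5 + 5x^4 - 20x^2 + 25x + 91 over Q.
The polynomial f is an irreducible quintic over Q, so G = Gal(f/Q) is a transitive subgroup of S_5: one of C_5 (5T1, order 5), D_5 (5T2, order 10), F_20 (5T3, order 20), A_5 (5T4, order 60) or S_5 (5T5, order 120). The discriminant of f is 31250000, which is not a perfect square, so G is not contained in A_5. The transitive groups of degree 5 not contained in A_5 are: F_20 (5T3, order 20), S_5 (5T5, order 120). By Dedekind's theorem, for a prime p not dividing disc(f) the degrees of the irreducible factors of f mod p form the cycle type of an element of G. Factoring f modulo the 18 such primes p <= 71 (skipping 2, 5, which divide the discriminant), each new pattern first appears at: mod 3: f = (x + 2)(x^4 + x + 2), pattern 4+1; mod 11: f = (x^5 + 5x^4 + 2x^2 + 3x + 3), pattern 5; mod 19: f = (x + 14)(x^2 + 11x + 13)(x^2 + 18x + 10), pattern 2+2+1. No other pattern occurs in this range, so the set of observed cycle types is {4+1, 5, 2+2+1}. The candidates containing elements of all these cycle types are F_20 (5T3) of order 20, S_5 (5T5) of order 120; the others are excluded. The observed types are precisely the cycle types that occur in F_20 (5T3) (apart from the identity). Each of the other remaining candidates has further cycle types, and by the Chebotarev density theorem the matching factorization patterns would occur for a proportion of primes equal to their share of the group: S_5 (5T5) additionally contains elements of type 3+2, 3+1+1, 2+1+1+1 (50 of its 120 elements, about 42% of primes). None of the 18 primes tested shows any such pattern (for each of these groups the chance of that is below 10^-4), which rules them out. Hence G = F_20 (5T3), of order 20.

F_20 (also written F20)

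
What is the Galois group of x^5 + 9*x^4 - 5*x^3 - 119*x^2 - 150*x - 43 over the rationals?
The polynomial f is an irreducible quintic over Q, so G = Gal(f/Q) is a transitive subgroup of S_5: one of C_5 (5T1, order 5), D_5 (5T2, order 10), F_20 (5T3, order 20), A_5 (5T4, order 60) or S_5 (5T5, order 120). The discriminant of f is 2602714303849 = 1613293^2, a perfect square, so G is contained in A_5. The transitive groups of degree 5 contained in A_5 are: C_5 (5T1, order 5), D_5 (5T2, order 10), A_5 (5T4, order 60). By Dedekind's theorem, for a prime p not dividing disc(f) the degrees of the irreducible factors of f mod p form the cycle type of an element of G. Factoring f modulo the 14 such primes p <= 47 (skipping 11, which divides the discriminant), each new pattern first appears at: mod 2: f = (x^5 + x^4 + x^3 + x^2 + 1), pattern 5; mod 23: f = (x + 4)(x + 6)(x + 13)(x + 15)(x + 17), pattern 1+1+1+1+1. No other pattern occurs in this range, so the set of observed cycle types is {5, 1+1+1+1+1}. The candidates containing elements of all these cycle types are C_5 (5T1) of order 5, D_5 (5T2) of order 10, A_5 (5T4) of order 60; the others are excluded. The observed types are precisely the cycle types that occur in C_5 (5T1). Each of the other remaining candidates has further cycle types, and by the Chebotarev density theorem the matching factorization patterns would occur for a proportion of primes equal to their share of the group: D_5 (5T2) additionally contains elements of type 2+2+1 (5 of its 10 elements, about 50% of primes); A_5 (5T4) additionally contains elements of type 3+1+1, 2+2+1 (35 of its 60 elements, about 58% of primes). None of the 14 primes tested shows any such pattern (for each of these groups the chance of that is below 10^-4), which rules them out. Hence G = C_5 (5T1), of order 5.

C_5, the cyclic group of order 5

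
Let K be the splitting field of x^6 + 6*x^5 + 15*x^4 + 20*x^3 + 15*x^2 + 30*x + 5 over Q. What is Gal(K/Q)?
The polynomial f is an irreducible sextic over Q, so G = Gal(f/Q) is one of the 16 transitive subgroups 6T1, ..., 6T16 of S_6. The discriminant of f is 746496000000 = 864000^2, a perfect square, so G is contained in A_6. The transitive groups of degree 6 contained in A_6 are: A_4 (6T4, order 12), S_4 (6T7, order 24), (C_3 x C_3) : C_4 (6T10, order 36), PSL(2,5) (6T12, order 60), A_6 (6T15, order 360). By Dedekind's theorem, for a prime p not dividing disc(f) the degrees of the irreducible factors of f mod p form the cycle type of an element of G. Factoring f modulo the 6 such primes p <= 23 (skipping 2, 3, 5, which divide the discriminant), each new pattern first appears at: mod 7: f = (x + 4)(x^5 + 2x^4 + 6x^2 + 5x + 3), pattern 5+1; mod 23: f = (x + 8)(x + 13)(x + 22)(x^3 + 9x^2 + 5x + 13), pattern 3+1+1+1. No other pattern occurs in this range, so the set of observed cycle types is {5+1, 3+1+1+1}. Among the candidates above, the only group containing elements of all these cycle types is A_6 (6T15) — each of A_4 (6T4), S_4 (6T7), (C_3 x C_3) : C_4 (6T10), PSL(2,5) (6T12) lacks at least one of them. Hence G = A_6 (6T15), of order 360.

A_6 (also written A6)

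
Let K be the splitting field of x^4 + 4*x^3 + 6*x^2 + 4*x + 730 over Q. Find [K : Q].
4

The degree of the splitting field over Q equals the order of the Galois group, so first determine the group. The polynomial is an irreducible quartic over Q and its discriminant is 99179645184 = 314928^2, a perfect square, so the Galois group is contained in A_4. The resolvent cubic y^3 - 6*y^2 - 2904*y + 5824 splits completely over Q, which gives the Klein four-group V_4. The Galois group V_4 (4T2) has order 4, so the splitting field has degree 4 over Q.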